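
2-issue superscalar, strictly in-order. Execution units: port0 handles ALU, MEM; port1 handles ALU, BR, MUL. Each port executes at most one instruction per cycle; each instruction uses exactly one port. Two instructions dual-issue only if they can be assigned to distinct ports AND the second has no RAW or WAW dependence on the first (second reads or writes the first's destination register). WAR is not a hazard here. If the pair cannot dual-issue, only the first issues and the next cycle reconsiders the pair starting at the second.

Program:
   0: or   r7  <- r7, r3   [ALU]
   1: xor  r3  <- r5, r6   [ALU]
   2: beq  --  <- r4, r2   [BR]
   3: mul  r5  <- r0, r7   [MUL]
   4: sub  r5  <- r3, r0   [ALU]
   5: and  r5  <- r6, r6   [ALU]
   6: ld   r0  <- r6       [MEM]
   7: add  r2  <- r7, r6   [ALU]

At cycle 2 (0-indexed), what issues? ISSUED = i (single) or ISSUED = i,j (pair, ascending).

ISSUED = 3

0. or.ALU/xor.ALU @i0+i1  | 2-wide
1. beq.BR @i2  | no-port BR/MUL
2. mul.MUL @i3  | WAW r5
3. sub.ALU @i4  | WAW r5
4. and.ALU/ld.MEM @i5+i6  | 2-wide
5. add.ALU @i7  | tail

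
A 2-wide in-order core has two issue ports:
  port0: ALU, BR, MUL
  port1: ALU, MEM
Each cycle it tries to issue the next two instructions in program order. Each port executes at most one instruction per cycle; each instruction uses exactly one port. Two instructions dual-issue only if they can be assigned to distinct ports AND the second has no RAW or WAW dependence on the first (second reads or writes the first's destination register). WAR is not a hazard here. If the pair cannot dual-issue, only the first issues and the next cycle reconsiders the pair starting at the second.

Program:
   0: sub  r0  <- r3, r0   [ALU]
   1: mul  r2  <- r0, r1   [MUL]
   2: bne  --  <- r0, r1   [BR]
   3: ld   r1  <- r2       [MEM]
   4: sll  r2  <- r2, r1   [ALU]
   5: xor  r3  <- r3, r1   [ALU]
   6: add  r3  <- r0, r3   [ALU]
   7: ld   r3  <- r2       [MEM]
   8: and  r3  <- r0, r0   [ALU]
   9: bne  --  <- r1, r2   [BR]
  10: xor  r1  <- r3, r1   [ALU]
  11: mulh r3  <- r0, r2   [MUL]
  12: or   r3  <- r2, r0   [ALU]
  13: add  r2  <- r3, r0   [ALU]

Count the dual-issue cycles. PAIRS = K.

#0 head=0: sub i0 RAW r0
#1 head=1: mul i1 no-port MUL/BR
#2 head=2: bne;ld i2,i3 2-wide
#3 head=4: sll;xor i4,i5 2-wide
#4 head=6: add i6 WAW r3
#5 head=7: ld i7 WAW r3
#6 head=8: and;bne i8,i9 2-wide
#7 head=10: xor;mulh i10,i11 2-wide
#8 head=12: or i12 RAW r3
#9 head=13: add i13 tail

PAIRS = 4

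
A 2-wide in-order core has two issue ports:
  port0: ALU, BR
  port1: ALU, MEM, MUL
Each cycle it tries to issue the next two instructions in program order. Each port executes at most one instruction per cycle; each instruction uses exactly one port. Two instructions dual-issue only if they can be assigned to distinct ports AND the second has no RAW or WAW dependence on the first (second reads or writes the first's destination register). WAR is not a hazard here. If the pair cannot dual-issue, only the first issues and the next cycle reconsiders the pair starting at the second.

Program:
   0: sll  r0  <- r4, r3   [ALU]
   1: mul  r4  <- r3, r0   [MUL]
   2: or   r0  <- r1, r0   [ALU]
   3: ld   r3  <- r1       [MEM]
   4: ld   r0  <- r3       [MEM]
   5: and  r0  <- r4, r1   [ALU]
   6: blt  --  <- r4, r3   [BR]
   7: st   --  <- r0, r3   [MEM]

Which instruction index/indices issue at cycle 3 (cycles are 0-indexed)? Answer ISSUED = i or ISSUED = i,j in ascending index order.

ISSUED = 4

0. sll @i0  | RAW r0
1. mul or @i1/i2  | pair
2. ld @i3  | no-port MEM/MEM
3. ld @i4  | WAW r0
4. and blt @i5/i6  | pair
5. st @i7  | tail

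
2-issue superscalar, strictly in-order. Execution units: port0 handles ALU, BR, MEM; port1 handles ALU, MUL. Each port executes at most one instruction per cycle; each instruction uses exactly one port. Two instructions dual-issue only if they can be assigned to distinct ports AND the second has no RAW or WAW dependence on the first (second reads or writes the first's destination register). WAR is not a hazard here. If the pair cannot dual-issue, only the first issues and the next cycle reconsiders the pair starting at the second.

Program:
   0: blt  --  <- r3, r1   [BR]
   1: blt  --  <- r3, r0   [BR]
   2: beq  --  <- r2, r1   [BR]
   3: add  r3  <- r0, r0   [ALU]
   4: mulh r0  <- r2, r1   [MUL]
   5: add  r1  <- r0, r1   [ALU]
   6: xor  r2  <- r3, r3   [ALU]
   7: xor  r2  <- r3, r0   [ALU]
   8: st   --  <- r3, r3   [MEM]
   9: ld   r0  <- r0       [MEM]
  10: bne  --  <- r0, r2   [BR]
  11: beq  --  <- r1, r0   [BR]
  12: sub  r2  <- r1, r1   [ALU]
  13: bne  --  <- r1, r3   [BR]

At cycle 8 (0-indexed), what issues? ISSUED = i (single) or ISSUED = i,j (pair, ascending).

ISSUED = 11,12

t=0 i0:blt ; no-port BR/BR
t=1 i1:blt ; no-port BR/BR
t=2 i2,i3:beq;add ; pair
t=3 i4:mulh ; RAW r0
t=4 i5,i6:add;xor ; pair
t=5 i7,i8:xor;st ; pair
t=6 i9:ld ; no-port MEM/BR
t=7 i10:bne ; no-port BR/BR
t=8 i11,i12:beq;sub ; pair
t=9 i13:bne ; tail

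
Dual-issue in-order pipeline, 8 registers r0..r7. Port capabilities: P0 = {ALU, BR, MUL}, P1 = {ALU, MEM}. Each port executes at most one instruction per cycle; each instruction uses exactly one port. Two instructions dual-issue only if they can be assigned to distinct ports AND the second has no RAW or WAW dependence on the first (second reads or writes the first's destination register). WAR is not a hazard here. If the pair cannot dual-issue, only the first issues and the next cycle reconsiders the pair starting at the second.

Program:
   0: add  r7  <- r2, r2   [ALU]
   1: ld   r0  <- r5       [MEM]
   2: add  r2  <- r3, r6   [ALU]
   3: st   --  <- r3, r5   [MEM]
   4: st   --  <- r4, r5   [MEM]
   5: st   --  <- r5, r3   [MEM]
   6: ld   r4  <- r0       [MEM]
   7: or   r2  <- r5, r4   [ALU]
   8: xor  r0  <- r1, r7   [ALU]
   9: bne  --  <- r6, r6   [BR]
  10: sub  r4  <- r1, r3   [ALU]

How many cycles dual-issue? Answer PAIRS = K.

0. add.ALU+ld.MEM @i0+i1  | pair
1. add.ALU+st.MEM @i2+i3  | pair
2. st.MEM @i4  | no-port MEM/MEM
3. st.MEM @i5  | no-port MEM/MEM
4. ld.MEM @i6  | RAW r4
5. or.ALU+xor.ALU @i7+i8  | pair
6. bne.BR+sub.ALU @i9+i10  | pair

PAIRS = 4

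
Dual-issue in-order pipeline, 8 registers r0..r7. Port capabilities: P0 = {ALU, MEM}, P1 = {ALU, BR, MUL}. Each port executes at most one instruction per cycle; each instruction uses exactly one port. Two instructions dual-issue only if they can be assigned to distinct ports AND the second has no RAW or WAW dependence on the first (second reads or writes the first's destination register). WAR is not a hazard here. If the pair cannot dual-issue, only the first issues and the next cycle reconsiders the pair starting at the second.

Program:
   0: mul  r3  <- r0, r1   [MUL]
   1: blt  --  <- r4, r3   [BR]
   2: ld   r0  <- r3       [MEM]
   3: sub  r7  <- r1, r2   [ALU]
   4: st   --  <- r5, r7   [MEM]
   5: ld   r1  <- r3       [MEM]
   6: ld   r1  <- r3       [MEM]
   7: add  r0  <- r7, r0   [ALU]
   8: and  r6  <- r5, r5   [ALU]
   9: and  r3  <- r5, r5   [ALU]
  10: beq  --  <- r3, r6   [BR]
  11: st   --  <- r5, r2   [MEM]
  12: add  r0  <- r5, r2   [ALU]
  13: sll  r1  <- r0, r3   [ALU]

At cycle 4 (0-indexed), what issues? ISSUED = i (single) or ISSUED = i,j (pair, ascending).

ISSUED = 5

[0] i0  mul.MUL  -- no-port MUL/BR
[1] i1/i2  blt.BR;ld.MEM  -- 2-wide
[2] i3  sub.ALU  -- RAW r7
[3] i4  st.MEM  -- no-port MEM/MEM
[4] i5  ld.MEM  -- no-port MEM/MEM
[5] i6/i7  ld.MEM;add.ALU  -- 2-wide
[6] i8/i9  and.ALU;and.ALU  -- 2-wide
[7] i10/i11  beq.BR;st.MEM  -- 2-wide
[8] i12  add.ALU  -- RAW r0
[9] i13  sll.ALU  -- tail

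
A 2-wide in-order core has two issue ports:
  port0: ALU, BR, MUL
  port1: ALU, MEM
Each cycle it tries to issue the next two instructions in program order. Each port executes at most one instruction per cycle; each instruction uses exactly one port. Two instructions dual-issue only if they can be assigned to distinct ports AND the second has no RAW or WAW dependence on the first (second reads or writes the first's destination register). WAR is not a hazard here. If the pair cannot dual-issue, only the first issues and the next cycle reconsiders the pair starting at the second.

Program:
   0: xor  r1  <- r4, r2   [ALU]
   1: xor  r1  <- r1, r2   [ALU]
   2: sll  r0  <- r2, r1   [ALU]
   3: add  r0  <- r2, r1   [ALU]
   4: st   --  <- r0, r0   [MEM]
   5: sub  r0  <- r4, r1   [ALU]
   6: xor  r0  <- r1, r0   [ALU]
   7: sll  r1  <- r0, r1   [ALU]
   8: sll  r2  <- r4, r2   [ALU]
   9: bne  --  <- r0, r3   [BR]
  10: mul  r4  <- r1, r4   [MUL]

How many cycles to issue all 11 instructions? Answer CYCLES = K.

CYCLES = 9

#0 head=0: xor.ALU i0 RAW+WAW r1
#1 head=1: xor.ALU i1 RAW r1
#2 head=2: sll.ALU i2 WAW r0
#3 head=3: add.ALU i3 RAW r0
#4 head=4: st.MEM sub.ALU i4&i5 dual
#5 head=6: xor.ALU i6 RAW r0
#6 head=7: sll.ALU sll.ALU i7&i8 dual
#7 head=9: bne.BR i9 no-port BR/MUL
#8 head=10: mul.MUL i10 tail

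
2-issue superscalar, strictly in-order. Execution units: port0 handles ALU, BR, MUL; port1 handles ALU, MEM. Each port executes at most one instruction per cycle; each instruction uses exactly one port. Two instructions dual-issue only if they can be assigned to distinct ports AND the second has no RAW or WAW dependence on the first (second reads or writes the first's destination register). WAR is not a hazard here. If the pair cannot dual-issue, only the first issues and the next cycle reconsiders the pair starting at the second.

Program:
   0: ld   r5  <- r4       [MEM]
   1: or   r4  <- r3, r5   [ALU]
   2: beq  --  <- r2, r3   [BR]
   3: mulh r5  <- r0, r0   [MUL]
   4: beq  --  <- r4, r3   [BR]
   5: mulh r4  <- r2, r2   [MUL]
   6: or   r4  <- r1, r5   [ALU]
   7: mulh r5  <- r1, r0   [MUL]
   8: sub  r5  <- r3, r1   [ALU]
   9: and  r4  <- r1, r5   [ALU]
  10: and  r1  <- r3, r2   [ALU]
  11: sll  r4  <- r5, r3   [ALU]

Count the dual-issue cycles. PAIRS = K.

PAIRS = 3

#0 head=0: ld.MEM i0 RAW r5
#1 head=1: or.ALU/beq.BR i1/i2 dual
#2 head=3: mulh.MUL i3 no-port MUL/BR
#3 head=4: beq.BR i4 no-port BR/MUL
#4 head=5: mulh.MUL i5 WAW r4
#5 head=6: or.ALU/mulh.MUL i6/i7 dual
#6 head=8: sub.ALU i8 RAW r5
#7 head=9: and.ALU/and.ALU i9/i10 dual
#8 head=11: sll.ALU i11 tail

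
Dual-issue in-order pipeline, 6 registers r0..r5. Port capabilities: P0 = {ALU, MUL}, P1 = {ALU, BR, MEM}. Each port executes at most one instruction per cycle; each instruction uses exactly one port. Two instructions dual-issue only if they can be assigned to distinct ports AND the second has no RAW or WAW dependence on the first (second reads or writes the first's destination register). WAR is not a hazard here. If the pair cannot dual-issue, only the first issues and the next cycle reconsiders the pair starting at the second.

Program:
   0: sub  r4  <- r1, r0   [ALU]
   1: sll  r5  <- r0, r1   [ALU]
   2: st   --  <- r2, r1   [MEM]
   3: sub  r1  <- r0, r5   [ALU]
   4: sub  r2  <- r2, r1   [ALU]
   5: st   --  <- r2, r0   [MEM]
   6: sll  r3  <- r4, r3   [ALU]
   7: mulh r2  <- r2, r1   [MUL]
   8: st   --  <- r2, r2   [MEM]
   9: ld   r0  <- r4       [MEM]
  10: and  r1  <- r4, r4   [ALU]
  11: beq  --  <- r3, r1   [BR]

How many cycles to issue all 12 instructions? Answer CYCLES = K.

CYCLES = 8

#0 head=0: sub.ALU/sll.ALU i0,i1 2-wide
#1 head=2: st.MEM/sub.ALU i2,i3 2-wide
#2 head=4: sub.ALU i4 RAW r2
#3 head=5: st.MEM/sll.ALU i5,i6 2-wide
#4 head=7: mulh.MUL i7 RAW r2
#5 head=8: st.MEM i8 no-port MEM/MEM
#6 head=9: ld.MEM/and.ALU i9,i10 2-wide
#7 head=11: beq.BR i11 tail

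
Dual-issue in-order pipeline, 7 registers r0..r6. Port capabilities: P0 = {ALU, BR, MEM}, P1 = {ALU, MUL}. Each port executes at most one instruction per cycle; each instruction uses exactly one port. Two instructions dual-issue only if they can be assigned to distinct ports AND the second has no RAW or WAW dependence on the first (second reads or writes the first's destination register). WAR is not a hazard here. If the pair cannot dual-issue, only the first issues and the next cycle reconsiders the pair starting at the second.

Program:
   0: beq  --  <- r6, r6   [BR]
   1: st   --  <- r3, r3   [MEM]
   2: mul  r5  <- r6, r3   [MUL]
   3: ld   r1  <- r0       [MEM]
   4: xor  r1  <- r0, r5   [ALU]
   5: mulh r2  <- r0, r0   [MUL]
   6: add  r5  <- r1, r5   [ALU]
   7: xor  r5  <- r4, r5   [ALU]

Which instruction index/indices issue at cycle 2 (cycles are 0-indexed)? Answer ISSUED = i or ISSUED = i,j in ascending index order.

ISSUED = 3

0. beq.BR @i0  | no-port BR/MEM
1. st.MEM+mul.MUL @i1+i2  | dual
2. ld.MEM @i3  | WAW r1
3. xor.ALU+mulh.MUL @i4+i5  | dual
4. add.ALU @i6  | RAW+WAW r5
5. xor.ALU @i7  | tail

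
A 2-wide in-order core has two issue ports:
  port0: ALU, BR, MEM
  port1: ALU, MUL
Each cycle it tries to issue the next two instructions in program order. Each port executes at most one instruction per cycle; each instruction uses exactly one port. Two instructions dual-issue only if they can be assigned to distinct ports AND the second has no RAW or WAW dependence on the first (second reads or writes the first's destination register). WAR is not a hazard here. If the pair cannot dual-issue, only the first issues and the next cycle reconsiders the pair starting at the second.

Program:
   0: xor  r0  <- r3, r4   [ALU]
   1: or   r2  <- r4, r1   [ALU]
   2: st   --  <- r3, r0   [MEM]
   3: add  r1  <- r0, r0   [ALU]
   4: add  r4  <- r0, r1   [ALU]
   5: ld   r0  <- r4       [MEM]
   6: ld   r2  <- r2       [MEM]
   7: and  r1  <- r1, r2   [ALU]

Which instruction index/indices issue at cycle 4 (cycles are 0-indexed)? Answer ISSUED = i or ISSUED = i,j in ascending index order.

#0 head=0: xor+or i0+i1 dual
#1 head=2: st+add i2+i3 dual
#2 head=4: add i4 RAW r4
#3 head=5: ld i5 no-port MEM/MEM
#4 head=6: ld i6 RAW r2
#5 head=7: and i7 tail

ISSUED = 6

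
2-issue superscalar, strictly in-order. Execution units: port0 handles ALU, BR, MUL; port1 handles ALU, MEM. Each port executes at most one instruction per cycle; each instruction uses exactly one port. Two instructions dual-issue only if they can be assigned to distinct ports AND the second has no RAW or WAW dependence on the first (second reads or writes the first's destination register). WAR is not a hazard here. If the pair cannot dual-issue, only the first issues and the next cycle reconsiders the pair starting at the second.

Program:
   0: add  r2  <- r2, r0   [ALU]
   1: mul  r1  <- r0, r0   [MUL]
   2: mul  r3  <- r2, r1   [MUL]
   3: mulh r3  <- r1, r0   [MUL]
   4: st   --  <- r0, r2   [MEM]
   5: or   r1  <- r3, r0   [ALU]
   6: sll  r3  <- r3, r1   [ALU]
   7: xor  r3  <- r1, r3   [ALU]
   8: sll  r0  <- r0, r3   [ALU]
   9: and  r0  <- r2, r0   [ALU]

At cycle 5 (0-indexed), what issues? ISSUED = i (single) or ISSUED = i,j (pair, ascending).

ISSUED = 7

[0] i0/i1  add.ALU;mul.MUL  -- pair
[1] i2  mul.MUL  -- no-port MUL/MUL
[2] i3/i4  mulh.MUL;st.MEM  -- pair
[3] i5  or.ALU  -- RAW r1
[4] i6  sll.ALU  -- RAW+WAW r3
[5] i7  xor.ALU  -- RAW r3
[6] i8  sll.ALU  -- RAW+WAW r0
[7] i9  and.ALU  -- tail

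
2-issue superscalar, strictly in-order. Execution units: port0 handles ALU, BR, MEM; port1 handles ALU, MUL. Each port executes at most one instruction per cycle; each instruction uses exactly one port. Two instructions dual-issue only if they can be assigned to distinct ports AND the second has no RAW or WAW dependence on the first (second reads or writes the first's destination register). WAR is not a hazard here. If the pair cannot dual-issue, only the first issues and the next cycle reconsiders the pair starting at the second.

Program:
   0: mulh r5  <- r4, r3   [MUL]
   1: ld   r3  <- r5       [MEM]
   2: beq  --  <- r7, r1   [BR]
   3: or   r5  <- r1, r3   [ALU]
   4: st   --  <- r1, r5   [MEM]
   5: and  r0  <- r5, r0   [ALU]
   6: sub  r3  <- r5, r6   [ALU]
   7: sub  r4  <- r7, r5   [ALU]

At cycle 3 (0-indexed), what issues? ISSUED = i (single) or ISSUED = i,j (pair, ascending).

[0] i0  mulh  -- RAW r5
[1] i1  ld  -- no-port MEM/BR
[2] i2+i3  beq/or  -- pair
[3] i4+i5  st/and  -- pair
[4] i6+i7  sub/sub  -- pair

ISSUED = 4,5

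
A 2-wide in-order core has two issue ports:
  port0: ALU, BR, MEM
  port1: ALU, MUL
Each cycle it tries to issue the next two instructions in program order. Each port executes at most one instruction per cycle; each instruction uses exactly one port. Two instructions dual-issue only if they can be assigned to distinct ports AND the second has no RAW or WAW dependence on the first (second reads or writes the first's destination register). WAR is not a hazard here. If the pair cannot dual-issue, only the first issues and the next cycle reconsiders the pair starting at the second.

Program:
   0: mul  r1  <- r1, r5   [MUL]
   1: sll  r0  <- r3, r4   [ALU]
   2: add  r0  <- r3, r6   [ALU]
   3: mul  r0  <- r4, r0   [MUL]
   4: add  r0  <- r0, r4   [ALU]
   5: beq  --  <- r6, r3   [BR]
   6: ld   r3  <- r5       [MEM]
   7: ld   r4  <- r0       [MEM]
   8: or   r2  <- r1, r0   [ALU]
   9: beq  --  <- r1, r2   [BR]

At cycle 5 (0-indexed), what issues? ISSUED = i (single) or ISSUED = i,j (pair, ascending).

t=0 i0/i1:mul+sll ; dual
t=1 i2:add ; RAW+WAW r0
t=2 i3:mul ; RAW+WAW r0
t=3 i4/i5:add+beq ; dual
t=4 i6:ld ; no-port MEM/MEM
t=5 i7/i8:ld+or ; dual
t=6 i9:beq ; tail

ISSUED = 7,8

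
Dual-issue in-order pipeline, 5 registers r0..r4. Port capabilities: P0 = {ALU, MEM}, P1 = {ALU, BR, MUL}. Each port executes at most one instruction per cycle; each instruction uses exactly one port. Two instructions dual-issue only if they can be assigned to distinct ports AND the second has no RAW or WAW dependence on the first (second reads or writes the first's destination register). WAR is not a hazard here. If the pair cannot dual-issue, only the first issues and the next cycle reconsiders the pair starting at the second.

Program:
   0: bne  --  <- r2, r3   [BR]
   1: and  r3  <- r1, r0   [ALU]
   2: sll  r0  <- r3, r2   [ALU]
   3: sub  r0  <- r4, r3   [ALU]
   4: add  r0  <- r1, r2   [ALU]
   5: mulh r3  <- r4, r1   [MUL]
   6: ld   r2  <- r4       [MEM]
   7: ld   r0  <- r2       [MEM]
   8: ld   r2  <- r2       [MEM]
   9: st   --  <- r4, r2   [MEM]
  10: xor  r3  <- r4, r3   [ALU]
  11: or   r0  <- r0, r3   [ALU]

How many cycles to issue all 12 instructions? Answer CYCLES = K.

c0: i0&i1 bne+and  pair
c1: i2 sll  WAW r0
c2: i3 sub  WAW r0
c3: i4&i5 add+mulh  pair
c4: i6 ld  no-port MEM/MEM
c5: i7 ld  no-port MEM/MEM
c6: i8 ld  no-port MEM/MEM
c7: i9&i10 st+xor  pair
c8: i11 or  tail

CYCLES = 9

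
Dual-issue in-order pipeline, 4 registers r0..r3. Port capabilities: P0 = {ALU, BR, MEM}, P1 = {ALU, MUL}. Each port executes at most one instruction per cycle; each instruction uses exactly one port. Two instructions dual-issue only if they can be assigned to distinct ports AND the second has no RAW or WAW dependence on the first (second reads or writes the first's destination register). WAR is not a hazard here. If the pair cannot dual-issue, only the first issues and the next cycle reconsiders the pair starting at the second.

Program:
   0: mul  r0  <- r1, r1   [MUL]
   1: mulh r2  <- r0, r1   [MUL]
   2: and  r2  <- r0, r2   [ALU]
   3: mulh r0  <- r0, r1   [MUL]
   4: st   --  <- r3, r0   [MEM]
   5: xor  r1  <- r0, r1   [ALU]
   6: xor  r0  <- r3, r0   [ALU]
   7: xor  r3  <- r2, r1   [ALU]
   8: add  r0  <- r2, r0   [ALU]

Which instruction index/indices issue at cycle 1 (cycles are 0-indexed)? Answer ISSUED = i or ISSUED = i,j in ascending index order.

0. mul.MUL @i0  | no-port MUL/MUL
1. mulh.MUL @i1  | RAW+WAW r2
2. and.ALU;mulh.MUL @i2+i3  | pair
3. st.MEM;xor.ALU @i4+i5  | pair
4. xor.ALU;xor.ALU @i6+i7  | pair
5. add.ALU @i8  | tail

ISSUED = 1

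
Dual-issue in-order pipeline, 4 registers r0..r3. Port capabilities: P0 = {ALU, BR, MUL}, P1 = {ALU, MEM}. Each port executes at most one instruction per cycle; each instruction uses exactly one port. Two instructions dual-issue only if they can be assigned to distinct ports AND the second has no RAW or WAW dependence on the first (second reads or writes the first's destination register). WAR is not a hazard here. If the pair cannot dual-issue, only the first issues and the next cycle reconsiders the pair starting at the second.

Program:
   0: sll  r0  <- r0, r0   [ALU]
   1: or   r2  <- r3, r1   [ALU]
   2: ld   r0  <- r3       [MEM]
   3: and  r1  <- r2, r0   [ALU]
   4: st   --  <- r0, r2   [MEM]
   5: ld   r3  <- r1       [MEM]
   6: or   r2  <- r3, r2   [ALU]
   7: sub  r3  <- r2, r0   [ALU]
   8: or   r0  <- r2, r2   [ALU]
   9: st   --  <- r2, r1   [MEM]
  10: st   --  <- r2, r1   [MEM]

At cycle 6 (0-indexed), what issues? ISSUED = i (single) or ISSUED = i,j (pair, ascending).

#0 head=0: sll.ALU;or.ALU i0+i1 pair
#1 head=2: ld.MEM i2 RAW r0
#2 head=3: and.ALU;st.MEM i3+i4 pair
#3 head=5: ld.MEM i5 RAW r3
#4 head=6: or.ALU i6 RAW r2
#5 head=7: sub.ALU;or.ALU i7+i8 pair
#6 head=9: st.MEM i9 no-port MEM/MEM
#7 head=10: st.MEM i10 tail

ISSUED = 9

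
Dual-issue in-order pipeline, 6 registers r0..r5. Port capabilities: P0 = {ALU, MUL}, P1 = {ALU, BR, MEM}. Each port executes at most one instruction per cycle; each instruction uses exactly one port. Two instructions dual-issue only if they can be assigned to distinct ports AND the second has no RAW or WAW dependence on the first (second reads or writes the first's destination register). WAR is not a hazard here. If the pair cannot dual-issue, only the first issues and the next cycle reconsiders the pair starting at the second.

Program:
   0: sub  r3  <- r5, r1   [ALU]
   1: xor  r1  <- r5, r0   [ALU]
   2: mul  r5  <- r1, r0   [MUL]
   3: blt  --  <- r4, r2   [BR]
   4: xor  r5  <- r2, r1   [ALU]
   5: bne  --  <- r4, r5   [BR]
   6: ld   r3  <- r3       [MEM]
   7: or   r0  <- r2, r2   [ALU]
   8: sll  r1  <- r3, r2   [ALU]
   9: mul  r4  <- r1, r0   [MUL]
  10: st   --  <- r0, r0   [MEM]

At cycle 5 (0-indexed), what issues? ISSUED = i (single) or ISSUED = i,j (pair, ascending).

c0: i0,i1 sub+xor  dual
c1: i2,i3 mul+blt  dual
c2: i4 xor  RAW r5
c3: i5 bne  no-port BR/MEM
c4: i6,i7 ld+or  dual
c5: i8 sll  RAW r1
c6: i9,i10 mul+st  dual

ISSUED = 8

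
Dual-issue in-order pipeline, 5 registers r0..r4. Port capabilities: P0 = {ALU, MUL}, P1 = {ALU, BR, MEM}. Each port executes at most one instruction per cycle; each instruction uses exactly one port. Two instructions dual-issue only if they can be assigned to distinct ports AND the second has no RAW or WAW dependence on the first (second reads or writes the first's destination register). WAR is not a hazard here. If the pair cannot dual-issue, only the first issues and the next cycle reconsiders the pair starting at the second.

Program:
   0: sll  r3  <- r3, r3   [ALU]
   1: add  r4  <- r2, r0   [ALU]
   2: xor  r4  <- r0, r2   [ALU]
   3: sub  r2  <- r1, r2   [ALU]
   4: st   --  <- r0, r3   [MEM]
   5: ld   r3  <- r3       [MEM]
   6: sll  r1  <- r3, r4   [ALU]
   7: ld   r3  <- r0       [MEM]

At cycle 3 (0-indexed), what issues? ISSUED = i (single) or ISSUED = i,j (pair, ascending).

#0 head=0: sll;add i0/i1 pair
#1 head=2: xor;sub i2/i3 pair
#2 head=4: st i4 no-port MEM/MEM
#3 head=5: ld i5 RAW r3
#4 head=6: sll;ld i6/i7 pair

ISSUED = 5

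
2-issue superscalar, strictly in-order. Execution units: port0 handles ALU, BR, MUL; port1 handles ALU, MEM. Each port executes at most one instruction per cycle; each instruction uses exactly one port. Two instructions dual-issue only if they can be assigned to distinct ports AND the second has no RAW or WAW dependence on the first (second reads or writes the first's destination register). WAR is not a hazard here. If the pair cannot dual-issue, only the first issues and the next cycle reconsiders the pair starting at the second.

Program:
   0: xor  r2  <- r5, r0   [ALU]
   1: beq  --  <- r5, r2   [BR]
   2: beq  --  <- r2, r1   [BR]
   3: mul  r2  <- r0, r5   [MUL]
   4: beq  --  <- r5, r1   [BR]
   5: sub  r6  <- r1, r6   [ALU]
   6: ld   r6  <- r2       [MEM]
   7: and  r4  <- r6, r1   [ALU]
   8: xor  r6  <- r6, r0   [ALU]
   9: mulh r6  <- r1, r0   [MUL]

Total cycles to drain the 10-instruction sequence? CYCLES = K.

CYCLES = 8

  cy0 -> i0 (xor.ALU) RAW r2
  cy1 -> i1 (beq.BR) no-port BR/BR
  cy2 -> i2 (beq.BR) no-port BR/MUL
  cy3 -> i3 (mul.MUL) no-port MUL/BR
  cy4 -> i4&i5 (beq.BR/sub.ALU) 2-wide
  cy5 -> i6 (ld.MEM) RAW r6
  cy6 -> i7&i8 (and.ALU/xor.ALU) 2-wide
  cy7 -> i9 (mulh.MUL) tail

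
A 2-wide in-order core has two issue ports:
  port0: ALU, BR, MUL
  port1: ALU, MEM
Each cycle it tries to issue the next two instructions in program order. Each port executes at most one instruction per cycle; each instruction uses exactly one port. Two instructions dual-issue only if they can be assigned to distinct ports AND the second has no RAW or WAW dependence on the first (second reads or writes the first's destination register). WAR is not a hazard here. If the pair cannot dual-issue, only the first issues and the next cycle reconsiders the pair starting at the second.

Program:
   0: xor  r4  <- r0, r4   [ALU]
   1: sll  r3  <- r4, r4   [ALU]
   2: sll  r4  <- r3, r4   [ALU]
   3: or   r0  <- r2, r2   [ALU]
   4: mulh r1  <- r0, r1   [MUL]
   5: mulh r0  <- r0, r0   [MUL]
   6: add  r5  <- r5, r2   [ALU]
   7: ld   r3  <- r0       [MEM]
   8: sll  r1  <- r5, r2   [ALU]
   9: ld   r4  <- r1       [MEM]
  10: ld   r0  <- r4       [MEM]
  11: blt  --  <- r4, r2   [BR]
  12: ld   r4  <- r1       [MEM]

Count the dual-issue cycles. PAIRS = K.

PAIRS = 4

0. xor @i0  | RAW r4
1. sll @i1  | RAW r3
2. sll;or @i2/i3  | dual
3. mulh @i4  | no-port MUL/MUL
4. mulh;add @i5/i6  | dual
5. ld;sll @i7/i8  | dual
6. ld @i9  | no-port MEM/MEM
7. ld;blt @i10/i11  | dual
8. ld @i12  | tail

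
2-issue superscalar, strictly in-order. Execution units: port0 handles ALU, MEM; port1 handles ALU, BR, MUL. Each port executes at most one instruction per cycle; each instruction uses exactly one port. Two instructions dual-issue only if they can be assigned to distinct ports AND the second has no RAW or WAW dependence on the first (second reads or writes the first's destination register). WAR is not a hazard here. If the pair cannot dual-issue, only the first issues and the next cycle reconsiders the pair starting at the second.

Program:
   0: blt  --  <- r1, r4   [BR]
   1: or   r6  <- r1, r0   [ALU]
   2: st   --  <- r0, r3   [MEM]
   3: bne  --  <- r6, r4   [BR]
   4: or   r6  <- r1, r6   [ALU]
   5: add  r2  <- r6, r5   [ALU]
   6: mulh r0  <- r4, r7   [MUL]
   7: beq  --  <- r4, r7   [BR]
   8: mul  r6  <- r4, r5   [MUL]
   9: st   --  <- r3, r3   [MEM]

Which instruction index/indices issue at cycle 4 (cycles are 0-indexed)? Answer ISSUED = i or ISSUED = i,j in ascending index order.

c0: i0/i1 blt.BR/or.ALU  pair
c1: i2/i3 st.MEM/bne.BR  pair
c2: i4 or.ALU  RAW r6
c3: i5/i6 add.ALU/mulh.MUL  pair
c4: i7 beq.BR  no-port BR/MUL
c5: i8/i9 mul.MUL/st.MEM  pair

ISSUED = 7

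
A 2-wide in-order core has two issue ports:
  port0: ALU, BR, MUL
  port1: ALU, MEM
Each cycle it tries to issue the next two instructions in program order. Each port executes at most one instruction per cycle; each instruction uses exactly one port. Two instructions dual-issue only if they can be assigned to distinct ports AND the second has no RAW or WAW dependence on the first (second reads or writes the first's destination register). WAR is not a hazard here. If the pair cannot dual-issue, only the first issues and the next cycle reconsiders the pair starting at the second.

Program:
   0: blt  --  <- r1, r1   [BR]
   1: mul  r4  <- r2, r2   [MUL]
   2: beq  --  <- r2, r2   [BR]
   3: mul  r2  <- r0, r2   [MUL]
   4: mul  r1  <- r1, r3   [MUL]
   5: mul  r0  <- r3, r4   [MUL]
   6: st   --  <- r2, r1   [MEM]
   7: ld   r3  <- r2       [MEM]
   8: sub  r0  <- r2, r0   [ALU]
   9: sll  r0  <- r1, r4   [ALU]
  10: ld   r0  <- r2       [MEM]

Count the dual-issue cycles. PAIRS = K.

t=0 i0:blt.BR ; no-port BR/MUL
t=1 i1:mul.MUL ; no-port MUL/BR
t=2 i2:beq.BR ; no-port BR/MUL
t=3 i3:mul.MUL ; no-port MUL/MUL
t=4 i4:mul.MUL ; no-port MUL/MUL
t=5 i5/i6:mul.MUL st.MEM ; dual
t=6 i7/i8:ld.MEM sub.ALU ; dual
t=7 i9:sll.ALU ; WAW r0
t=8 i10:ld.MEM ; tail

PAIRS = 2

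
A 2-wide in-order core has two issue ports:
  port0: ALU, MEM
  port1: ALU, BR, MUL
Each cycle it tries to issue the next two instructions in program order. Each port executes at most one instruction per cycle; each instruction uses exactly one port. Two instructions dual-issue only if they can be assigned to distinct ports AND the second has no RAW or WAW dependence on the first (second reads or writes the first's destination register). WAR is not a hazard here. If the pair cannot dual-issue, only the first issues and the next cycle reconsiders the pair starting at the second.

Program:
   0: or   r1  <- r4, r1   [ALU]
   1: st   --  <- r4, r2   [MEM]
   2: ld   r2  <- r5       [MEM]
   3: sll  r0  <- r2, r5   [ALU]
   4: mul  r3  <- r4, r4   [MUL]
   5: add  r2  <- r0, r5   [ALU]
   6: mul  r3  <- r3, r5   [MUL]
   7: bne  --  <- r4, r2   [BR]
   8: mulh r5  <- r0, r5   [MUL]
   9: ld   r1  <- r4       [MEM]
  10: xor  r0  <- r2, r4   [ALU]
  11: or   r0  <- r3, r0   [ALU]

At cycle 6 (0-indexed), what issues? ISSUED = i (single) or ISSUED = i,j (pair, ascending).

t=0 i0,i1:or.ALU/st.MEM ; pair
t=1 i2:ld.MEM ; RAW r2
t=2 i3,i4:sll.ALU/mul.MUL ; pair
t=3 i5,i6:add.ALU/mul.MUL ; pair
t=4 i7:bne.BR ; no-port BR/MUL
t=5 i8,i9:mulh.MUL/ld.MEM ; pair
t=6 i10:xor.ALU ; RAW+WAW r0
t=7 i11:or.ALU ; tail

ISSUED = 10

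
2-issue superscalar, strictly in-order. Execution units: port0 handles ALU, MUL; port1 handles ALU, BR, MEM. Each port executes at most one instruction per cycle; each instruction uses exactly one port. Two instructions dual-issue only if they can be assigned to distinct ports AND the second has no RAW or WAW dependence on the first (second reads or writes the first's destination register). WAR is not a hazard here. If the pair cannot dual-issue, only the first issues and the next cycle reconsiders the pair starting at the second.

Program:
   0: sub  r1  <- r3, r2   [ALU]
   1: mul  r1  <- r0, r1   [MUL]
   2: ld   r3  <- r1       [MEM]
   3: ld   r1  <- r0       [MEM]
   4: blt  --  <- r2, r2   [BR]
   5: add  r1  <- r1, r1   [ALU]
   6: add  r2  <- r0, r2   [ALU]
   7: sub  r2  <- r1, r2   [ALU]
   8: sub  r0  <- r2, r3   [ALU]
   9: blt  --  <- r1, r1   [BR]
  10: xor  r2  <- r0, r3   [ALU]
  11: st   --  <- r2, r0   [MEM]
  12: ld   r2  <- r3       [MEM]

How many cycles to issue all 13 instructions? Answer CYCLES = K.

  cy0 -> i0 (sub.ALU) RAW+WAW r1
  cy1 -> i1 (mul.MUL) RAW r1
  cy2 -> i2 (ld.MEM) no-port MEM/MEM
  cy3 -> i3 (ld.MEM) no-port MEM/BR
  cy4 -> i4&i5 (blt.BR;add.ALU) dual
  cy5 -> i6 (add.ALU) RAW+WAW r2
  cy6 -> i7 (sub.ALU) RAW r2
  cy7 -> i8&i9 (sub.ALU;blt.BR) dual
  cy8 -> i10 (xor.ALU) RAW r2
  cy9 -> i11 (st.MEM) no-port MEM/MEM
  cy10 -> i12 (ld.MEM) tail

CYCLES = 11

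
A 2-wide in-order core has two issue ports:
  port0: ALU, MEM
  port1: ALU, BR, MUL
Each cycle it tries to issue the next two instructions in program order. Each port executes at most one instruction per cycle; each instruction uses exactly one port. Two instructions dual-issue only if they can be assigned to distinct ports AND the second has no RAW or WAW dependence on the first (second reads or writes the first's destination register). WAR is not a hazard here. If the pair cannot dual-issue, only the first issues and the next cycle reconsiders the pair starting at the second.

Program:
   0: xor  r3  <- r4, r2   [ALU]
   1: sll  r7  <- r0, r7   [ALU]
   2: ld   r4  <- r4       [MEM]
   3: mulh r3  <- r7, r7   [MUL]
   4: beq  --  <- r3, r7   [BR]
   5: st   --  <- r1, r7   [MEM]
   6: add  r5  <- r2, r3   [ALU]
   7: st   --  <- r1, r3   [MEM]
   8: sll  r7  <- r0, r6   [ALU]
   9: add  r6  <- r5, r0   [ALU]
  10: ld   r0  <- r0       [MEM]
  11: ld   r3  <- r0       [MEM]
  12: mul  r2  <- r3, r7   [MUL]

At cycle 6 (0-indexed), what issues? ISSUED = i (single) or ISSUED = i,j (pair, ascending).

ISSUED = 11

[0] i0&i1  xor+sll  -- dual
[1] i2&i3  ld+mulh  -- dual
[2] i4&i5  beq+st  -- dual
[3] i6&i7  add+st  -- dual
[4] i8&i9  sll+add  -- dual
[5] i10  ld  -- no-port MEM/MEM
[6] i11  ld  -- RAW r3
[7] i12  mul  -- tail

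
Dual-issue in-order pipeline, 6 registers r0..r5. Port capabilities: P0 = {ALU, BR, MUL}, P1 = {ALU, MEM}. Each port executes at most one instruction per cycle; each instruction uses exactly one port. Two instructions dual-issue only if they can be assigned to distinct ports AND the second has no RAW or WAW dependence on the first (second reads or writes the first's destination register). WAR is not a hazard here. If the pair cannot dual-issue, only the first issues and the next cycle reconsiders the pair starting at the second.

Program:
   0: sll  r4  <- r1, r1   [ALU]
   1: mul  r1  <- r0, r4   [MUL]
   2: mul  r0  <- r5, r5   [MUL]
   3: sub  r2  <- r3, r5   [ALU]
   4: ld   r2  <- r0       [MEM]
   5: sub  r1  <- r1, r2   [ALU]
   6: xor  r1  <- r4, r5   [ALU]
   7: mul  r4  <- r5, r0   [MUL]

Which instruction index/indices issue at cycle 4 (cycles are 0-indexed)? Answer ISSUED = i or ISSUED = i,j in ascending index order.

[0] i0  sll.ALU  -- RAW r4
[1] i1  mul.MUL  -- no-port MUL/MUL
[2] i2&i3  mul.MUL;sub.ALU  -- 2-wide
[3] i4  ld.MEM  -- RAW r2
[4] i5  sub.ALU  -- WAW r1
[5] i6&i7  xor.ALU;mul.MUL  -- 2-wide

ISSUED = 5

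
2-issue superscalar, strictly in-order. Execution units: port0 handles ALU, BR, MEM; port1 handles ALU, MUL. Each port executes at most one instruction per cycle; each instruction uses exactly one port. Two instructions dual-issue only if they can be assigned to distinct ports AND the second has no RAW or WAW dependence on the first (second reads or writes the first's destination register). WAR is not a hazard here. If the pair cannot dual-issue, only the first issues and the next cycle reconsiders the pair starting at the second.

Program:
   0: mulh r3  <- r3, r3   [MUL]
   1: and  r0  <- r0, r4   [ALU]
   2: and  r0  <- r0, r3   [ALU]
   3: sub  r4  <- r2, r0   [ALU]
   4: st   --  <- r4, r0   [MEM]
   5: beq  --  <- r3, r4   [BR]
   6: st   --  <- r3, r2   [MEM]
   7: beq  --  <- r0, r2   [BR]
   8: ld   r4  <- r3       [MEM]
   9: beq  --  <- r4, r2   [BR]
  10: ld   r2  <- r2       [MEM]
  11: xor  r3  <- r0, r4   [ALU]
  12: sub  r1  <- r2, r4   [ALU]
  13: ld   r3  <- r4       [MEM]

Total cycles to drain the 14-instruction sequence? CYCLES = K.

  cy0 -> i0&i1 (mulh and) 2-wide
  cy1 -> i2 (and) RAW r0
  cy2 -> i3 (sub) RAW r4
  cy3 -> i4 (st) no-port MEM/BR
  cy4 -> i5 (beq) no-port BR/MEM
  cy5 -> i6 (st) no-port MEM/BR
  cy6 -> i7 (beq) no-port BR/MEM
  cy7 -> i8 (ld) no-port MEM/BR
  cy8 -> i9 (beq) no-port BR/MEM
  cy9 -> i10&i11 (ld xor) 2-wide
  cy10 -> i12&i13 (sub ld) 2-wide

CYCLES = 11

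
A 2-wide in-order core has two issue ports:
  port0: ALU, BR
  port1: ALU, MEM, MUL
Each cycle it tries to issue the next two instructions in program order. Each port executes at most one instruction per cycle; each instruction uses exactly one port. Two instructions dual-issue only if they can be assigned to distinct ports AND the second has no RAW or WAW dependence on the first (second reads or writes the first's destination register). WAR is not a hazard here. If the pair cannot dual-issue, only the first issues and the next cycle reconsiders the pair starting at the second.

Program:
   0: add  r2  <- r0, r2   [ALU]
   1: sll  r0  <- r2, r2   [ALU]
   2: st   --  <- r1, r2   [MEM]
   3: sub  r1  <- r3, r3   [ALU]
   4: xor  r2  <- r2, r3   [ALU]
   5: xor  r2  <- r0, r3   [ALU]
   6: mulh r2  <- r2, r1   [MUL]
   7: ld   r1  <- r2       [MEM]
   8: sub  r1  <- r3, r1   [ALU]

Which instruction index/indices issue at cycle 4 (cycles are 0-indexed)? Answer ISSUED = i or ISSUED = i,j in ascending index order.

ISSUED = 6

  cy0 -> i0 (add.ALU) RAW r2
  cy1 -> i1+i2 (sll.ALU st.MEM) 2-wide
  cy2 -> i3+i4 (sub.ALU xor.ALU) 2-wide
  cy3 -> i5 (xor.ALU) RAW+WAW r2
  cy4 -> i6 (mulh.MUL) no-port MUL/MEM
  cy5 -> i7 (ld.MEM) RAW+WAW r1
  cy6 -> i8 (sub.ALU) tail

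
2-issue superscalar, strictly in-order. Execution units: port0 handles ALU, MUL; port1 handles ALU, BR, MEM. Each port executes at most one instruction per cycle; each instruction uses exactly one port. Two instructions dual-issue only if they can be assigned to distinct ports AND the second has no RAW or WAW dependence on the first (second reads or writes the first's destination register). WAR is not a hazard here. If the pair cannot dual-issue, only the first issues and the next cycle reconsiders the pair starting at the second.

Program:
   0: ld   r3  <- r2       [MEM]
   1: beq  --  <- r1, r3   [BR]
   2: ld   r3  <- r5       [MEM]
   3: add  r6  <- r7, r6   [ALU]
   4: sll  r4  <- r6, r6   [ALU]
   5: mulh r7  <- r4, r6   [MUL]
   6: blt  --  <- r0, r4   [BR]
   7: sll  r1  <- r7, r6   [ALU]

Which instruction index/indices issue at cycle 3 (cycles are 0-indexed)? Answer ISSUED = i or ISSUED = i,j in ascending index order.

#0 head=0: ld i0 no-port MEM/BR
#1 head=1: beq i1 no-port BR/MEM
#2 head=2: ld+add i2+i3 dual
#3 head=4: sll i4 RAW r4
#4 head=5: mulh+blt i5+i6 dual
#5 head=7: sll i7 tail

ISSUED = 4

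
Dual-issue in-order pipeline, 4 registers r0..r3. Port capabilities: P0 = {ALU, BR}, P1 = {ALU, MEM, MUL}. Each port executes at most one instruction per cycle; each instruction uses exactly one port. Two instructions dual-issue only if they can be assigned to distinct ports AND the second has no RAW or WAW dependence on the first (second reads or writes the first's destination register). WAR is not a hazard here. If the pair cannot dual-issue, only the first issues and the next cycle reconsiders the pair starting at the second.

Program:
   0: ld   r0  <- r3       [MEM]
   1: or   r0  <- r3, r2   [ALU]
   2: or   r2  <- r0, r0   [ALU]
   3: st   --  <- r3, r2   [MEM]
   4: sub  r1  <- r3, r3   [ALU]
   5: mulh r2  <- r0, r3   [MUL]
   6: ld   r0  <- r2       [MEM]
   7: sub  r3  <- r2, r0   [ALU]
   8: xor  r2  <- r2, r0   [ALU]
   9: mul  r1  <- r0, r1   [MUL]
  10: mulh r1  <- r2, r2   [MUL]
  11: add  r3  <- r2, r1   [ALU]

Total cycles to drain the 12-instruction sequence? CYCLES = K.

CYCLES = 10

[0] i0  ld.MEM  -- WAW r0
[1] i1  or.ALU  -- RAW r0
[2] i2  or.ALU  -- RAW r2
[3] i3,i4  st.MEM/sub.ALU  -- dual
[4] i5  mulh.MUL  -- no-port MUL/MEM
[5] i6  ld.MEM  -- RAW r0
[6] i7,i8  sub.ALU/xor.ALU  -- dual
[7] i9  mul.MUL  -- no-port MUL/MUL
[8] i10  mulh.MUL  -- RAW r1
[9] i11  add.ALU  -- tail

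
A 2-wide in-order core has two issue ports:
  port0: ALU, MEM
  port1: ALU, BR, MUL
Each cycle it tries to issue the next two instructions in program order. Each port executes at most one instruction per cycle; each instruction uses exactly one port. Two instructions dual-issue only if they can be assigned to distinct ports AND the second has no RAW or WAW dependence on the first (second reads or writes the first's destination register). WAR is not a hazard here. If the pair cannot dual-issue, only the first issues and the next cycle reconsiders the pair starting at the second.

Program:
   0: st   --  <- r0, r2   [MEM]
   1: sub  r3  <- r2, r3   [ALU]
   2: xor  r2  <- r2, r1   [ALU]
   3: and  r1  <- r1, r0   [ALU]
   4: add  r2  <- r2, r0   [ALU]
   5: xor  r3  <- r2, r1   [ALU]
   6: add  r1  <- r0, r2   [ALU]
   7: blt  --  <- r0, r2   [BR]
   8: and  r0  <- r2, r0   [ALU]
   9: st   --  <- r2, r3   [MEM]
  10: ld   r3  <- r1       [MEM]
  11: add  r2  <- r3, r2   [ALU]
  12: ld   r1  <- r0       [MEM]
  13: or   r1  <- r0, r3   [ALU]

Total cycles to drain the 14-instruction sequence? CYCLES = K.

[0] i0/i1  st/sub  -- pair
[1] i2/i3  xor/and  -- pair
[2] i4  add  -- RAW r2
[3] i5/i6  xor/add  -- pair
[4] i7/i8  blt/and  -- pair
[5] i9  st  -- no-port MEM/MEM
[6] i10  ld  -- RAW r3
[7] i11/i12  add/ld  -- pair
[8] i13  or  -- tail

CYCLES = 9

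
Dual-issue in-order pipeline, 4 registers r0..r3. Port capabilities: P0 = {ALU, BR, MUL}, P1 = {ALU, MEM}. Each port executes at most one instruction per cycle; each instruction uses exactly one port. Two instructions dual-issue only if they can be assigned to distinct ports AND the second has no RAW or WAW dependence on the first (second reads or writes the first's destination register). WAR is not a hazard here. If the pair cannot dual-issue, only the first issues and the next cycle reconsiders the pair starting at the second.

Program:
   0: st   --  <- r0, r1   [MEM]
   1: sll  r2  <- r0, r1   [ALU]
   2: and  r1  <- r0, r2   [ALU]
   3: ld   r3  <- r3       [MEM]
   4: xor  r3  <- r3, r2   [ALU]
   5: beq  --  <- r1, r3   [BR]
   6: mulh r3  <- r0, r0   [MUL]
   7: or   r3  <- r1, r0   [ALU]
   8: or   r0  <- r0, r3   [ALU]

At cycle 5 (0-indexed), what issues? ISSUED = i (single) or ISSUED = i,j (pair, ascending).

ISSUED = 7

#0 head=0: st.MEM sll.ALU i0+i1 pair
#1 head=2: and.ALU ld.MEM i2+i3 pair
#2 head=4: xor.ALU i4 RAW r3
#3 head=5: beq.BR i5 no-port BR/MUL
#4 head=6: mulh.MUL i6 WAW r3
#5 head=7: or.ALU i7 RAW r3
#6 head=8: or.ALU i8 tail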